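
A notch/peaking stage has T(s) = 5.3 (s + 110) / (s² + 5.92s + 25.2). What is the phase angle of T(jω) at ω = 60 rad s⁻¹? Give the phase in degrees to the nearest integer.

∠(j60 + 110) = arctan(60/110) = 28.61°
∠[(j60)² + 5.92(j60) + 25.2] = ∠[-3574.8 + j355.2] = 174.33°
∠T(j60) = 28.61° − 174.33° = -145.72°

-146°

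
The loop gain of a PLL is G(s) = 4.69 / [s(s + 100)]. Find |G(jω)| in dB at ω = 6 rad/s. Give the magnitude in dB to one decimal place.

|j6 + 100| = √(6² + 100²) = 100.2
|j6| = 6
|G(j6)| = 4.69 / (100.2 × 6) = 0.0078026
20 log₁₀(0.0078026) = -42.16 dB

-42.2 dB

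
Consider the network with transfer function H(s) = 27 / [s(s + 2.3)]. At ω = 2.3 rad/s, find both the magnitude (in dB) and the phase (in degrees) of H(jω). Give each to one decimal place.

|H| = 11.1 dB, ∠H = -135.0°

|j2.3 + 2.3| = √(2.3² + 2.3²) = 3.253
|j2.3| = 2.3
|H(j2.3)| = 27 / (3.253 × 2.3) = 3.6091
20 log₁₀(3.6091) = 11.15 dB
∠(j2.3 + 2.3) = arctan(2.3/2.3) = 45.00°
∠(j2.3) = 90.00°
∠H(j2.3) = − (45.00° + 90.00°) = -135.00°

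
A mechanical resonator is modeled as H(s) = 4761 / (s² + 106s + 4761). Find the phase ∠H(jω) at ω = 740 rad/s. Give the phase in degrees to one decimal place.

∠[(j740)² + 106(j740) + 4761] = ∠[-5.4284e+05 + j78440] = 171.78°
∠H(j740) = −171.78° = -171.78°

-171.8°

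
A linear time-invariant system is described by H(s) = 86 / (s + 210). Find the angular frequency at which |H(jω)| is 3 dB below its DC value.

For a single-pole low-pass, the −3 dB point is at the pole: ω = 210 rad s⁻¹.

210 rad s⁻¹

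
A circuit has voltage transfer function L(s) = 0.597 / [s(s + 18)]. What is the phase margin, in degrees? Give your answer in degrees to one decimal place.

Gain crossover: |L(jω)| = 1 at ω ≈ 0.0332 rad/s.
∠L(j0.0332) = −90° − arctan(0.0332/18) ≈ -90.11°
PM = 180° + (-90.11°) = 89.89°

89.9°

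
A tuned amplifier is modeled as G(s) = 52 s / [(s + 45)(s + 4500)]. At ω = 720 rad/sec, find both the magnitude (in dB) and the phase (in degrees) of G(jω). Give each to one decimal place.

|j720| = 720
|j720 + 45| = √(720² + 45²) = 721.4
|j720 + 4500| = √(720² + 4500²) = 4557
|G(j720)| = 52 × 720 / (721.4 × 4557) = 0.011388
20 log₁₀(0.011388) = -38.87 dB
∠(j720) = 90.00°
∠(j720 + 45) = arctan(720/45) = 86.42°
∠(j720 + 4500) = arctan(720/4500) = 9.09°
∠G(j720) = 90.00° − (86.42° + 9.09°) = -5.51°

|G| = -38.9 dB, ∠G = -5.5°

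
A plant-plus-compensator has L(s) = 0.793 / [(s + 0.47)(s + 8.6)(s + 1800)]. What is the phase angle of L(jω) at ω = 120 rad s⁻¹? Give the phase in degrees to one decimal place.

-179.5°

∠(j120 + 0.47) = arctan(120/0.47) = 89.78°
∠(j120 + 8.6) = arctan(120/8.6) = 85.90°
∠(j120 + 1800) = arctan(120/1800) = 3.81°
∠L(j120) = − (89.78° + 85.90° + 3.81°) = -179.49°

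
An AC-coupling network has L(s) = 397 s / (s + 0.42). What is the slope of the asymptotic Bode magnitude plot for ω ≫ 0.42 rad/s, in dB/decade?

With 1 zero and 1 pole, the high-frequency asymptotic slope is 20 × (1 − 1) = 0 dB/decade.

0 dB/decade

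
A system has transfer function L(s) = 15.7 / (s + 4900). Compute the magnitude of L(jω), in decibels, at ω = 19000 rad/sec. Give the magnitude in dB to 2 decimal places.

|j19000 + 4900| = √(19000² + 4900²) = 1.962e+04
|L(j19000)| = 15.7 / 1.962e+04 = 0.00080014
20 log₁₀(0.00080014) = -61.937 dB

-61.94 dB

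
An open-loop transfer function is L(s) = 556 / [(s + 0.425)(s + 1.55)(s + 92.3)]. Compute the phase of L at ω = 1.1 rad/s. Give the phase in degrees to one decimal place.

∠(j1.1 + 0.425) = arctan(1.1/0.425) = 68.88°
∠(j1.1 + 1.55) = arctan(1.1/1.55) = 35.36°
∠(j1.1 + 92.3) = arctan(1.1/92.3) = 0.68°
∠L(j1.1) = − (68.88° + 35.36° + 0.68°) = -104.92°

-104.9°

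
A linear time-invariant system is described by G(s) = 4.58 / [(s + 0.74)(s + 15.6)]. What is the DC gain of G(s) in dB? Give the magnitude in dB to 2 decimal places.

-8.03 dB

G(0) = 4.58 / (0.74 × 15.6) = 0.39674
20 log₁₀(0.39674) = -8.030 dB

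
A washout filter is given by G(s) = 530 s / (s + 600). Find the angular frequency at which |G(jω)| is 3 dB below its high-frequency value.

600 rad/s

For a single-pole high-pass, the −3 dB point is at the pole: ω = 600 rad/s.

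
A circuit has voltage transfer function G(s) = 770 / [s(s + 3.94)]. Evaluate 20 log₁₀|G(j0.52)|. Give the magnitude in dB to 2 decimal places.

51.42 dB

|j0.52 + 3.94| = √(0.52² + 3.94²) = 3.974
|j0.52| = 0.52
|G(j0.52)| = 770 / (3.974 × 0.52) = 372.6
20 log₁₀(372.6) = 51.425 dB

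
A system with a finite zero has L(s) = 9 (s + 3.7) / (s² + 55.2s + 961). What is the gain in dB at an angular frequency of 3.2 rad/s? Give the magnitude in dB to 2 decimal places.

|j3.2 + 3.7| = √(3.2² + 3.7²) = 4.892
|(j3.2)² + 55.2(j3.2) + 961| = |950.76 + j176.64| = 967
|L(j3.2)| = 9 × 4.892 / 967 = 0.045528
20 log₁₀(0.045528) = -26.835 dB

-26.83 dB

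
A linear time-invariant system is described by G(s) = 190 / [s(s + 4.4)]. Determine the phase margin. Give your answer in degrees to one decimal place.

Gain crossover: |G(jω)| = 1 at ω ≈ 13.4 rad/s.
∠G(j13.4) = −90° − arctan(13.4/4.4) ≈ -161.87°
PM = 180° + (-161.87°) = 18.13°

18.1°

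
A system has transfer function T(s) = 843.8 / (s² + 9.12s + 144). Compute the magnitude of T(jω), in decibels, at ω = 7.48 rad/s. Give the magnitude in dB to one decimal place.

|(j7.48)² + 9.12(j7.48) + 144| = |88.05 + j68.218| = 111.4
|T(j7.48)| = 843.8 / 111.4 = 7.5756
20 log₁₀(7.5756) = 17.59 dB

17.6 dB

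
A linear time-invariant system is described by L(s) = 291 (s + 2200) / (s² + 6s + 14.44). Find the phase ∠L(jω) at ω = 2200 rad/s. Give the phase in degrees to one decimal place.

∠(j2200 + 2200) = arctan(2200/2200) = 45.00°
∠[(j2200)² + 6(j2200) + 14.44] = ∠[-4.84e+06 + j13200] = 179.84°
∠L(j2200) = 45.00° − 179.84° = -134.84°

-134.8 deg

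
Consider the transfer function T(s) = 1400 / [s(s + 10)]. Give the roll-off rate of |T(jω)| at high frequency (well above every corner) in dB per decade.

-40 dB/decade

With 0 zeros and 2 poles, the high-frequency asymptotic slope is 20 × (0 − 2) = -40 dB/decade.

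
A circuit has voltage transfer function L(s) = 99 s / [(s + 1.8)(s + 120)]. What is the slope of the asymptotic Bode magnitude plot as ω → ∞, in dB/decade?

-20 dB/decade

With 1 zero and 2 poles, the high-frequency asymptotic slope is 20 × (1 − 2) = -20 dB/decade.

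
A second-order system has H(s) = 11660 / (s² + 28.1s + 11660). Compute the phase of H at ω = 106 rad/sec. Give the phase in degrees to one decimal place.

∠[(j106)² + 28.1(j106) + 11660] = ∠[424 + j2978.6] = 81.90°
∠H(j106) = −81.90° = -81.90°

-81.9°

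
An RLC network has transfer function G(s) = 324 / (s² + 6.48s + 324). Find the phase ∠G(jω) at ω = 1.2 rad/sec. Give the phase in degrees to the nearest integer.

∠[(j1.2)² + 6.48(j1.2) + 324] = ∠[322.56 + j7.776] = 1.38°
∠G(j1.2) = −1.38° = -1.38°

-1°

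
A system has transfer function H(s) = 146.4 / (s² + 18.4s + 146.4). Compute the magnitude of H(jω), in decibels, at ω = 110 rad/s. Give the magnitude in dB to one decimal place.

|(j110)² + 18.4(j110) + 146.4| = |-11954 + j2024| = 1.212e+04
|H(j110)| = 146.4 / 1.212e+04 = 0.012075
20 log₁₀(0.012075) = -38.36 dB

-38.4 dB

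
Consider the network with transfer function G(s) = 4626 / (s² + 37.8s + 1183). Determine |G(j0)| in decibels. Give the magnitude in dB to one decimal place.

G(0) = 4626 / 1183 = 3.9104
20 log₁₀(3.9104) = 11.84 dB

11.8 dB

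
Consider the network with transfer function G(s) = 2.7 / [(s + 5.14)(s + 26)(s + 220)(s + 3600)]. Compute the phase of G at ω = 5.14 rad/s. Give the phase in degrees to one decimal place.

-57.6°

∠(j5.14 + 5.14) = arctan(5.14/5.14) = 45.00°
∠(j5.14 + 26) = arctan(5.14/26) = 11.18°
∠(j5.14 + 220) = arctan(5.14/220) = 1.34°
∠(j5.14 + 3600) = arctan(5.14/3600) = 0.08°
∠G(j5.14) = − (45.00° + 11.18° + 1.34° + 0.08°) = -57.60°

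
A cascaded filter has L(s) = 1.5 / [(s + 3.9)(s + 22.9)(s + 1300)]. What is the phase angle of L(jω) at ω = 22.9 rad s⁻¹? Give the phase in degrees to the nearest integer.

∠(j22.9 + 3.9) = arctan(22.9/3.9) = 80.33°
∠(j22.9 + 22.9) = arctan(22.9/22.9) = 45.00°
∠(j22.9 + 1300) = arctan(22.9/1300) = 1.01°
∠L(j22.9) = − (80.33° + 45.00° + 1.01°) = -126.34°

-126°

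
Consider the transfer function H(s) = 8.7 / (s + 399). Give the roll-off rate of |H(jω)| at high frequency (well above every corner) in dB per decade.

With 0 zeros and 1 pole, the high-frequency asymptotic slope is 20 × (0 − 1) = -20 dB/decade.

-20 dB/decade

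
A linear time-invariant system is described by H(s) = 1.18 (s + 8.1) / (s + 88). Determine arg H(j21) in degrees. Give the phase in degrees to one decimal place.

∠(j21 + 8.1) = arctan(21/8.1) = 68.91°
∠(j21 + 88) = arctan(21/88) = 13.42°
∠H(j21) = 68.91° − 13.42° = 55.49°

55.5°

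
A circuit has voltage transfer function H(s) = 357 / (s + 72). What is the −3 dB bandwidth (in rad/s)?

For a single-pole low-pass, the −3 dB point is at the pole: ω = 72 rad/s.

72 rad/s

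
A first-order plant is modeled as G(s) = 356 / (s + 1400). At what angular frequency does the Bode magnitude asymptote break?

1400 rad/s

The single real pole at s = −1400 gives a corner at ω = 1400 rad/s.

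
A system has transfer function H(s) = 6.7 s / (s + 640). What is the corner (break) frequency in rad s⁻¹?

The single real pole at s = −640 gives a corner at ω = 640 rad s⁻¹.

640 rad s⁻¹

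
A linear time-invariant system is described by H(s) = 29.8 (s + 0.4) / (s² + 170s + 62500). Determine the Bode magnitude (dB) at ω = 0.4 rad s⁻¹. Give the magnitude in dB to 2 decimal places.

-71.38 dB

|j0.4 + 0.4| = √(0.4² + 0.4²) = 0.5657
|(j0.4)² + 170(j0.4) + 62500| = |62500 + j68| = 6.25e+04
|H(j0.4)| = 29.8 × 0.5657 / 6.25e+04 = 0.00026972
20 log₁₀(0.00026972) = -71.382 dB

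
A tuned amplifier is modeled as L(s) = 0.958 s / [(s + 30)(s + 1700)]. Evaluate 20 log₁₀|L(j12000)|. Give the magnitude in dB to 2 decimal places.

|j12000| = 1.2e+04
|j12000 + 30| = √(12000² + 30²) = 1.2e+04
|j12000 + 1700| = √(12000² + 1700²) = 1.212e+04
|L(j12000)| = 0.958 × 1.2e+04 / (1.2e+04 × 1.212e+04) = 7.9044e-05
20 log₁₀(7.9044e-05) = -82.043 dB

-82.04 dB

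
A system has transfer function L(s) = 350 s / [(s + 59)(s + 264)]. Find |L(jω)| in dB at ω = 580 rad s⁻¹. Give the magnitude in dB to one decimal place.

-5.2 dB

|j580| = 580
|j580 + 59| = √(580² + 59²) = 583
|j580 + 264| = √(580² + 264²) = 637.3
|L(j580)| = 350 × 580 / (583 × 637.3) = 0.54641
20 log₁₀(0.54641) = -5.25 dB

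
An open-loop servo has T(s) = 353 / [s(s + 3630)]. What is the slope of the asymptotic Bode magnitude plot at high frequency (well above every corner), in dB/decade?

-40 dB/decade

With 0 zeros and 2 poles, the high-frequency asymptotic slope is 20 × (0 − 2) = -40 dB/decade.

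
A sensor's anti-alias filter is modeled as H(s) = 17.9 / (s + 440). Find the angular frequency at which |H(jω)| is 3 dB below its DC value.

For a single-pole low-pass, the −3 dB point is at the pole: ω = 440 rad/sec.

440 rad/sec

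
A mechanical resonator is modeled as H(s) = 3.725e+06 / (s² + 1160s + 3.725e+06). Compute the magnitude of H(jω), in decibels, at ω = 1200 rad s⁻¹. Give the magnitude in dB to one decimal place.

|(j1200)² + 1160(j1200) + 3.725e+06| = |2.285e+06 + j1.392e+06| = 2.676e+06
|H(j1200)| = 3.725e+06 / 2.676e+06 = 1.3922
20 log₁₀(1.3922) = 2.87 dB

2.9 dB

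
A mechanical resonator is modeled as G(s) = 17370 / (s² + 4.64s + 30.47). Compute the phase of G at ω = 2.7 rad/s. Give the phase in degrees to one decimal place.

∠[(j2.7)² + 4.64(j2.7) + 30.47] = ∠[23.18 + j12.528] = 28.39°
∠G(j2.7) = −28.39° = -28.39°

-28.4 deg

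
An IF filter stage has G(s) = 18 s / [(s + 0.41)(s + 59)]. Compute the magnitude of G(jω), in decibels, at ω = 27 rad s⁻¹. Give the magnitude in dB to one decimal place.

|j27| = 27
|j27 + 0.41| = √(27² + 0.41²) = 27
|j27 + 59| = √(27² + 59²) = 64.88
|G(j27)| = 18 × 27 / (27 × 64.88) = 0.27738
20 log₁₀(0.27738) = -11.14 dB

-11.1 dB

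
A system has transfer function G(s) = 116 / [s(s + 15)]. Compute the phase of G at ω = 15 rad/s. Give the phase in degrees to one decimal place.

∠(j15 + 15) = arctan(15/15) = 45.00°
∠(j15) = 90.00°
∠G(j15) = − (45.00° + 90.00°) = -135.00°

-135.0°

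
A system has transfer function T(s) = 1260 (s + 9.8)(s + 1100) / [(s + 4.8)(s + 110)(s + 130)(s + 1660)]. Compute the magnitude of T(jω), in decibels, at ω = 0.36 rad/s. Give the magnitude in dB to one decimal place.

-18.5 dB

|j0.36 + 9.8| = √(0.36² + 9.8²) = 9.807
|j0.36 + 1100| = √(0.36² + 1100²) = 1100
|j0.36 + 4.8| = √(0.36² + 4.8²) = 4.813
|j0.36 + 110| = √(0.36² + 110²) = 110
|j0.36 + 130| = √(0.36² + 130²) = 130
|j0.36 + 1660| = √(0.36² + 1660²) = 1660
|T(j0.36)| = 1260 × 9.807 × 1100 / (4.813 × 110 × 130 × 1660) = 0.11895
20 log₁₀(0.11895) = -18.49 dB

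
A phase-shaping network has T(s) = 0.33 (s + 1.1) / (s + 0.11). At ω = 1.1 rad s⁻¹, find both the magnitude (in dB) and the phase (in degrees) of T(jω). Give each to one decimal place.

|T| = -6.7 dB, ∠T = -39.3 deg

|j1.1 + 1.1| = √(1.1² + 1.1²) = 1.556
|j1.1 + 0.11| = √(1.1² + 0.11²) = 1.105
|T(j1.1)| = 0.33 × 1.556 / 1.105 = 0.46437
20 log₁₀(0.46437) = -6.66 dB
∠(j1.1 + 1.1) = arctan(1.1/1.1) = 45.00°
∠(j1.1 + 0.11) = arctan(1.1/0.11) = 84.29°
∠T(j1.1) = 45.00° − 84.29° = -39.29°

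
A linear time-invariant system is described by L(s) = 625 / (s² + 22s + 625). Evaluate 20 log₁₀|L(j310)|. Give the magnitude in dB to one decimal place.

-43.7 dB

|(j310)² + 22(j310) + 625| = |-95475 + j6820| = 9.572e+04
|L(j310)| = 625 / 9.572e+04 = 0.0065296
20 log₁₀(0.0065296) = -43.70 dB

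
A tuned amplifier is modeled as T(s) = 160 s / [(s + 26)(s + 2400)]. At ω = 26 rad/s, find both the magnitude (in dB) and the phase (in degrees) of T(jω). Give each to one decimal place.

|j26| = 26
|j26 + 26| = √(26² + 26²) = 36.77
|j26 + 2400| = √(26² + 2400²) = 2400
|T(j26)| = 160 × 26 / (36.77 × 2400) = 0.047138
20 log₁₀(0.047138) = -26.53 dB
∠(j26) = 90.00°
∠(j26 + 26) = arctan(26/26) = 45.00°
∠(j26 + 2400) = arctan(26/2400) = 0.62°
∠T(j26) = 90.00° − (45.00° + 0.62°) = 44.38°

|T| = -26.5 dB, ∠T = 44.4°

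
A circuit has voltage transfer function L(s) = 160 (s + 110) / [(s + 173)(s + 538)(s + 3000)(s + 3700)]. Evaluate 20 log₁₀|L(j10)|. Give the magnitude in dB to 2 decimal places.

-155.35 dB

|j10 + 110| = √(10² + 110²) = 110.5
|j10 + 173| = √(10² + 173²) = 173.3
|j10 + 538| = √(10² + 538²) = 538.1
|j10 + 3000| = √(10² + 3000²) = 3000
|j10 + 3700| = √(10² + 3700²) = 3700
|L(j10)| = 160 × 110.5 / (173.3 × 538.1 × 3000 × 3700) = 1.7074e-08
20 log₁₀(1.7074e-08) = -155.353 dB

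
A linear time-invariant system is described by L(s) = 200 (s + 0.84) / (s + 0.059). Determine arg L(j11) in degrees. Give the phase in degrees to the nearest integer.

-4°

∠(j11 + 0.84) = arctan(11/0.84) = 85.63°
∠(j11 + 0.059) = arctan(11/0.059) = 89.69°
∠L(j11) = 85.63° − 89.69° = -4.06°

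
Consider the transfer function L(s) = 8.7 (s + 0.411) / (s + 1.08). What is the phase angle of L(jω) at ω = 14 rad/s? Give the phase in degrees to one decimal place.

2.7 deg

∠(j14 + 0.411) = arctan(14/0.411) = 88.32°
∠(j14 + 1.08) = arctan(14/1.08) = 85.59°
∠L(j14) = 88.32° − 85.59° = 2.73°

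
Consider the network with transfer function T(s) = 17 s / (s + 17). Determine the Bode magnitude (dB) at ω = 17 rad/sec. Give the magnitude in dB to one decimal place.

21.6 dB

|j17| = 17
|j17 + 17| = √(17² + 17²) = 24.04
|T(j17)| = 17 × 17 / 24.04 = 12.021
20 log₁₀(12.021) = 21.60 dB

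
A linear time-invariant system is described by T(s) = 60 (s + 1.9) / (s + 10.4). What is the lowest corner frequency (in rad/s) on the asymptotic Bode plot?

Break frequencies occur at each pole and zero magnitude: 1.9 rad/s, 10.4 rad/s.
The lowest is 1.9 rad/s.

1.9 rad/s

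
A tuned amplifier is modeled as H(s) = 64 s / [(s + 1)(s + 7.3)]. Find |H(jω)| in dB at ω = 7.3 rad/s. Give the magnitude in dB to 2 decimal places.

|j7.3| = 7.3
|j7.3 + 1| = √(7.3² + 1²) = 7.368
|j7.3 + 7.3| = √(7.3² + 7.3²) = 10.32
|H(j7.3)| = 64 × 7.3 / (7.368 × 10.32) = 6.1419
20 log₁₀(6.1419) = 15.766 dB

15.77 dB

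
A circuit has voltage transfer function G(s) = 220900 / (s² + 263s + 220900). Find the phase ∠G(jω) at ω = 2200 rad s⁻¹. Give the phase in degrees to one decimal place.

∠[(j2200)² + 263(j2200) + 220900] = ∠[-4.6191e+06 + j5.786e+05] = 172.86°
∠G(j2200) = −172.86° = -172.86°

-172.9 deg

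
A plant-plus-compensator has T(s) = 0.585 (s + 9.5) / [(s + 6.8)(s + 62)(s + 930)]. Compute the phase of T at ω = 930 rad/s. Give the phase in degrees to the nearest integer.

∠(j930 + 9.5) = arctan(930/9.5) = 89.41°
∠(j930 + 6.8) = arctan(930/6.8) = 89.58°
∠(j930 + 62) = arctan(930/62) = 86.19°
∠(j930 + 930) = arctan(930/930) = 45.00°
∠T(j930) = 89.41° − (89.58° + 86.19° + 45.00°) = -131.35°

-131°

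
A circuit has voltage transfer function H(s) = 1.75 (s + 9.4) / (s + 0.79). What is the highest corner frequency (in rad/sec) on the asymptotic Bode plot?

Break frequencies occur at each pole and zero magnitude: 0.79 rad/sec, 9.4 rad/sec.
The highest is 9.4 rad/sec.

9.4 rad/sec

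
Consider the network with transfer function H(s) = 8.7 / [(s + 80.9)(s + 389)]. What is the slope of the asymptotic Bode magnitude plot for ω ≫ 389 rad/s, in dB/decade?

With 0 zeros and 2 poles, the high-frequency asymptotic slope is 20 × (0 − 2) = -40 dB/decade.

-40 dB/decade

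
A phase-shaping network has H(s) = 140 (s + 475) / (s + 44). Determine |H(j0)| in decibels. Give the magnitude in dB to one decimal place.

63.6 dB

H(0) = 140 × 475 / 44 = 1511.4
20 log₁₀(1511.4) = 63.59 dB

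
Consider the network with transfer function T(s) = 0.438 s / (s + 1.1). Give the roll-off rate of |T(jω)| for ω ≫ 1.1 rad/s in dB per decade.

With 1 zero and 1 pole, the high-frequency asymptotic slope is 20 × (1 − 1) = 0 dB/decade.

0 dB/decade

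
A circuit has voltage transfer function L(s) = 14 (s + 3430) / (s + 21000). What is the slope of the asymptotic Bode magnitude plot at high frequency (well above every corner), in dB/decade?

0 dB/decade

With 1 zero and 1 pole, the high-frequency asymptotic slope is 20 × (1 − 1) = 0 dB/decade.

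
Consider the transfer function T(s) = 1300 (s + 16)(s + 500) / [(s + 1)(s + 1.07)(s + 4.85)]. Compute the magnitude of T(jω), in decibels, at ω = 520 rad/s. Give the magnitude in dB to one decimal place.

|j520 + 16| = √(520² + 16²) = 520.2
|j520 + 500| = √(520² + 500²) = 721.4
|j520 + 1| = √(520² + 1²) = 520
|j520 + 1.07| = √(520² + 1.07²) = 520
|j520 + 4.85| = √(520² + 4.85²) = 520
|T(j520)| = 1300 × 520.2 × 721.4 / (520 × 520 × 520) = 3.4697
20 log₁₀(3.4697) = 10.81 dB

10.8 dB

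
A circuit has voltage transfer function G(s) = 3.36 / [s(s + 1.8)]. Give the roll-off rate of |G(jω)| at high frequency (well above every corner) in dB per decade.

-40 dB/decade

With 0 zeros and 2 poles, the high-frequency asymptotic slope is 20 × (0 − 2) = -40 dB/decade.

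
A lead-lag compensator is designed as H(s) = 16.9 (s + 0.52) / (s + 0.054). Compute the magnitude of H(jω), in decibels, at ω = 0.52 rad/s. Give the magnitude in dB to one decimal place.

|j0.52 + 0.52| = √(0.52² + 0.52²) = 0.7354
|j0.52 + 0.054| = √(0.52² + 0.054²) = 0.5228
|H(j0.52)| = 16.9 × 0.7354 / 0.5228 = 23.772
20 log₁₀(23.772) = 27.52 dB

27.5 dB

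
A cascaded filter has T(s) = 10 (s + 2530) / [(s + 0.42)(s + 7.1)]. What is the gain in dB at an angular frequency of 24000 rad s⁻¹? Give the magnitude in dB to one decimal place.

-67.6 dB

|j24000 + 2530| = √(24000² + 2530²) = 2.413e+04
|j24000 + 0.42| = √(24000² + 0.42²) = 2.4e+04
|j24000 + 7.1| = √(24000² + 7.1²) = 2.4e+04
|T(j24000)| = 10 × 2.413e+04 / (2.4e+04 × 2.4e+04) = 0.00041898
20 log₁₀(0.00041898) = -67.56 dB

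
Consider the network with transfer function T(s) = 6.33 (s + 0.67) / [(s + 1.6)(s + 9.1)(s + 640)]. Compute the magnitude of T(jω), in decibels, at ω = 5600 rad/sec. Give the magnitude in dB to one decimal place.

-134.0 dB

|j5600 + 0.67| = √(5600² + 0.67²) = 5600
|j5600 + 1.6| = √(5600² + 1.6²) = 5600
|j5600 + 9.1| = √(5600² + 9.1²) = 5600
|j5600 + 640| = √(5600² + 640²) = 5636
|T(j5600)| = 6.33 × 5600 / (5600 × 5600 × 5636) = 2.0054e-07
20 log₁₀(2.0054e-07) = -133.96 dB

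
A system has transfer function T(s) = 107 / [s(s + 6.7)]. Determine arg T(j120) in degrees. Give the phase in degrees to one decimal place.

-176.8°

∠(j120 + 6.7) = arctan(120/6.7) = 86.80°
∠(j120) = 90.00°
∠T(j120) = − (86.80° + 90.00°) = -176.80°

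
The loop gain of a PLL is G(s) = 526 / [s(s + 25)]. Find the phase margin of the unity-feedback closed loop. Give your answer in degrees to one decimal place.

Gain crossover: |G(jω)| = 1 at ω ≈ 17.3 rad/sec.
∠G(j17.3) = −90° − arctan(17.3/25) ≈ -124.68°
PM = 180° + (-124.68°) = 55.32°

55.3 deg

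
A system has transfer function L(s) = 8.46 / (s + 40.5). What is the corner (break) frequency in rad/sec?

The single real pole at s = −40.5 gives a corner at ω = 40.5 rad/sec.

40.5 rad/sec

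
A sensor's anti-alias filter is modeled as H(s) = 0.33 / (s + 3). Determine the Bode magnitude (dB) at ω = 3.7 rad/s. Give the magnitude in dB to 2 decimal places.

-23.19 dB

|j3.7 + 3| = √(3.7² + 3²) = 4.763
|H(j3.7)| = 0.33 / 4.763 = 0.069278
20 log₁₀(0.069278) = -23.188 dB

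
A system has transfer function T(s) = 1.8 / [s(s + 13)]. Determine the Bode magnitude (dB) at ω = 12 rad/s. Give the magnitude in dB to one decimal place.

|j12 + 13| = √(12² + 13²) = 17.69
|j12| = 12
|T(j12)| = 1.8 / (17.69 × 12) = 0.0084785
20 log₁₀(0.0084785) = -41.43 dB

-41.4 dB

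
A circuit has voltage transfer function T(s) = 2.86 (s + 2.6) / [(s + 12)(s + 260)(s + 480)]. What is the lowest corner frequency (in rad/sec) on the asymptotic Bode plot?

2.6 rad/sec

Break frequencies occur at each pole and zero magnitude: 2.6 rad/sec, 12 rad/sec, 260 rad/sec, 480 rad/sec.
The lowest is 2.6 rad/sec.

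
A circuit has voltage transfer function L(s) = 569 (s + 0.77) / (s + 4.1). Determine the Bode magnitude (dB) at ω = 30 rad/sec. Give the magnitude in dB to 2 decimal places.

|j30 + 0.77| = √(30² + 0.77²) = 30.01
|j30 + 4.1| = √(30² + 4.1²) = 30.28
|L(j30)| = 569 × 30.01 / 30.28 = 563.95
20 log₁₀(563.95) = 55.025 dB

55.02 dB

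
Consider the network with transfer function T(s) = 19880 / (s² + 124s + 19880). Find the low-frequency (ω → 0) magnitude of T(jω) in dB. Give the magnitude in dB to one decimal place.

T(0) = 19880 / 19880 = 1
20 log₁₀(1) = 0.00 dB

0.0 dB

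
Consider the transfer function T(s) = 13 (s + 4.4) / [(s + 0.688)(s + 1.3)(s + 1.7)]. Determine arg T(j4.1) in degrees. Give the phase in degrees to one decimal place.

∠(j4.1 + 4.4) = arctan(4.1/4.4) = 42.98°
∠(j4.1 + 0.688) = arctan(4.1/0.688) = 80.47°
∠(j4.1 + 1.3) = arctan(4.1/1.3) = 72.41°
∠(j4.1 + 1.7) = arctan(4.1/1.7) = 67.48°
∠T(j4.1) = 42.98° − (80.47° + 72.41° + 67.48°) = -177.38°

-177.4 deg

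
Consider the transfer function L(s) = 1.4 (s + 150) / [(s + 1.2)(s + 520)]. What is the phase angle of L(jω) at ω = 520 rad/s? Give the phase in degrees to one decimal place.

-61.0 deg

∠(j520 + 150) = arctan(520/150) = 73.91°
∠(j520 + 1.2) = arctan(520/1.2) = 89.87°
∠(j520 + 520) = arctan(520/520) = 45.00°
∠L(j520) = 73.91° − (89.87° + 45.00°) = -60.96°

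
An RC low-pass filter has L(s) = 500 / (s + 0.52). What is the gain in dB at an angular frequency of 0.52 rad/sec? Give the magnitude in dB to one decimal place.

56.6 dB

|j0.52 + 0.52| = √(0.52² + 0.52²) = 0.7354
|L(j0.52)| = 500 / 0.7354 = 679.91
20 log₁₀(679.91) = 56.65 dB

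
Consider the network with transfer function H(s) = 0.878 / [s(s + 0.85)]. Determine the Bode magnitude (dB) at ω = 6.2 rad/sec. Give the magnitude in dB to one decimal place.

|j6.2 + 0.85| = √(6.2² + 0.85²) = 6.258
|j6.2| = 6.2
|H(j6.2)| = 0.878 / (6.258 × 6.2) = 0.022629
20 log₁₀(0.022629) = -32.91 dB

-32.9 dB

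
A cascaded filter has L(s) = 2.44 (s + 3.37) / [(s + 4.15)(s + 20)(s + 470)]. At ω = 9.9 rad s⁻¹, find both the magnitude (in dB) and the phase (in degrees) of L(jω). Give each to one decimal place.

|L| = -72.9 dB, ∠L = -23.6°

|j9.9 + 3.37| = √(9.9² + 3.37²) = 10.46
|j9.9 + 4.15| = √(9.9² + 4.15²) = 10.73
|j9.9 + 20| = √(9.9² + 20²) = 22.32
|j9.9 + 470| = √(9.9² + 470²) = 470.1
|L(j9.9)| = 2.44 × 10.46 / (10.73 × 22.32 × 470.1) = 0.00022659
20 log₁₀(0.00022659) = -72.90 dB
∠(j9.9 + 3.37) = arctan(9.9/3.37) = 71.20°
∠(j9.9 + 4.15) = arctan(9.9/4.15) = 67.26°
∠(j9.9 + 20) = arctan(9.9/20) = 26.34°
∠(j9.9 + 470) = arctan(9.9/470) = 1.21°
∠L(j9.9) = 71.20° − (67.26° + 26.34° + 1.21°) = -23.60°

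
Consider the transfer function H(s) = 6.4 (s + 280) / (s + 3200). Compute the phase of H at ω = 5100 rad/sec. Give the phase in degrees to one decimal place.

∠(j5100 + 280) = arctan(5100/280) = 86.86°
∠(j5100 + 3200) = arctan(5100/3200) = 57.89°
∠H(j5100) = 86.86° − 57.89° = 28.96°

29.0°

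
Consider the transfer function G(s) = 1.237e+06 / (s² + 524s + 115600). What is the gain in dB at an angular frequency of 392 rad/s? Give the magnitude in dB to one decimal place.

15.4 dB

|(j392)² + 524(j392) + 115600| = |-38064 + j2.0541e+05| = 2.089e+05
|G(j392)| = 1.237e+06 / 2.089e+05 = 5.9214
20 log₁₀(5.9214) = 15.45 dB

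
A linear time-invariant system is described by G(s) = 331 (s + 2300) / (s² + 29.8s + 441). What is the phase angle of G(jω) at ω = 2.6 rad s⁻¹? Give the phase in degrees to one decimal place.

∠(j2.6 + 2300) = arctan(2.6/2300) = 0.06°
∠[(j2.6)² + 29.8(j2.6) + 441] = ∠[434.24 + j77.48] = 10.12°
∠G(j2.6) = 0.06° − 10.12° = -10.05°

-10.1°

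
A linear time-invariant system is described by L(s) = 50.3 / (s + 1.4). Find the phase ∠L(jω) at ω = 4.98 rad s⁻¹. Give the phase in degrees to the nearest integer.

-74 deg

∠(j4.98 + 1.4) = arctan(4.98/1.4) = 74.30°
∠L(j4.98) = −74.30° = -74.30°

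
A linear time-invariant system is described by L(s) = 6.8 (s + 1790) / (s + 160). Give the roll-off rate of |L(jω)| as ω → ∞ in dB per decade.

0 dB/decade

With 1 zero and 1 pole, the high-frequency asymptotic slope is 20 × (1 − 1) = 0 dB/decade.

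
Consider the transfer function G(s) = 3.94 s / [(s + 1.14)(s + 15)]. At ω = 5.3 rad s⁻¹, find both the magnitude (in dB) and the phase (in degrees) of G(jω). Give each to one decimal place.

|G| = -12.3 dB, ∠G = -7.3 deg

|j5.3| = 5.3
|j5.3 + 1.14| = √(5.3² + 1.14²) = 5.421
|j5.3 + 15| = √(5.3² + 15²) = 15.91
|G(j5.3)| = 3.94 × 5.3 / (5.421 × 15.91) = 0.24212
20 log₁₀(0.24212) = -12.32 dB
∠(j5.3) = 90.00°
∠(j5.3 + 1.14) = arctan(5.3/1.14) = 77.86°
∠(j5.3 + 15) = arctan(5.3/15) = 19.46°
∠G(j5.3) = 90.00° − (77.86° + 19.46°) = -7.32°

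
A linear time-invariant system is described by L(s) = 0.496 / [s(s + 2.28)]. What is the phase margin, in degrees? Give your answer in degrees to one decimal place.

Gain crossover: |L(jω)| = 1 at ω ≈ 0.217 rad s⁻¹.
∠L(j0.217) = −90° − arctan(0.217/2.28) ≈ -95.43°
PM = 180° + (-95.43°) = 84.57°

84.6 deg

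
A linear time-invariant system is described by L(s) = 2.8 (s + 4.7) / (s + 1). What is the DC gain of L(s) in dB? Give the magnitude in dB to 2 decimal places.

L(0) = 2.8 × 4.7 / 1 = 13.16
20 log₁₀(13.16) = 22.385 dB

22.39 dB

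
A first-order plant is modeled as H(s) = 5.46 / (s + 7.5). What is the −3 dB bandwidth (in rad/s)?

7.5 rad/s

For a single-pole low-pass, the −3 dB point is at the pole: ω = 7.5 rad/s.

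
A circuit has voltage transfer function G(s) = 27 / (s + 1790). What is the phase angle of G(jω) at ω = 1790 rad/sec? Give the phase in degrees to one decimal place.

-45.0°

∠(j1790 + 1790) = arctan(1790/1790) = 45.00°
∠G(j1790) = −45.00° = -45.00°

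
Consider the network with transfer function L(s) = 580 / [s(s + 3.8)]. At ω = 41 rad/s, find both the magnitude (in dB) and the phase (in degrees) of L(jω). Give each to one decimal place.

|j41 + 3.8| = √(41² + 3.8²) = 41.18
|j41| = 41
|L(j41)| = 580 / (41.18 × 41) = 0.34356
20 log₁₀(0.34356) = -9.28 dB
∠(j41 + 3.8) = arctan(41/3.8) = 84.70°
∠(j41) = 90.00°
∠L(j41) = − (84.70° + 90.00°) = -174.70°

|L| = -9.3 dB, ∠L = -174.7°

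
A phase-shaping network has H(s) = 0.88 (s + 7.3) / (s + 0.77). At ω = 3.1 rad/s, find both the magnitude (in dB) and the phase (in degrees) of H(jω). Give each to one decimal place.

|j3.1 + 7.3| = √(3.1² + 7.3²) = 7.931
|j3.1 + 0.77| = √(3.1² + 0.77²) = 3.194
|H(j3.1)| = 0.88 × 7.931 / 3.194 = 2.185
20 log₁₀(2.185) = 6.79 dB
∠(j3.1 + 7.3) = arctan(3.1/7.3) = 23.01°
∠(j3.1 + 0.77) = arctan(3.1/0.77) = 76.05°
∠H(j3.1) = 23.01° − 76.05° = -53.04°

|H| = 6.8 dB, ∠H = -53.0°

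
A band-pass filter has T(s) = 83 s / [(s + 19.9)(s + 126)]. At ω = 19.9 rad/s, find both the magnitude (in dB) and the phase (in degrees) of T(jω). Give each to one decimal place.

|T| = -6.7 dB, ∠T = 36.0°

|j19.9| = 19.9
|j19.9 + 19.9| = √(19.9² + 19.9²) = 28.14
|j19.9 + 126| = √(19.9² + 126²) = 127.6
|T(j19.9)| = 83 × 19.9 / (28.14 × 127.6) = 0.46009
20 log₁₀(0.46009) = -6.74 dB
∠(j19.9) = 90.00°
∠(j19.9 + 19.9) = arctan(19.9/19.9) = 45.00°
∠(j19.9 + 126) = arctan(19.9/126) = 8.97°
∠T(j19.9) = 90.00° − (45.00° + 8.97°) = 36.03°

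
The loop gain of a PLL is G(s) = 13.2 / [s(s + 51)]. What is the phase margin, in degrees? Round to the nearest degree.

Gain crossover: |G(jω)| = 1 at ω ≈ 0.259 rad/sec.
∠G(j0.259) = −90° − arctan(0.259/51) ≈ -90.29°
PM = 180° + (-90.29°) = 89.71°

90°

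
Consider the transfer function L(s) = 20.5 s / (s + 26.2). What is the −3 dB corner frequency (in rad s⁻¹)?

For a single-pole high-pass, the −3 dB point is at the pole: ω = 26.2 rad s⁻¹.

26.2 rad s⁻¹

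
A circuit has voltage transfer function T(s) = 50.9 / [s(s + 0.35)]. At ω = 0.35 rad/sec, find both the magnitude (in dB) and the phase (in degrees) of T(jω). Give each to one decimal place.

|j0.35 + 0.35| = √(0.35² + 0.35²) = 0.495
|j0.35| = 0.35
|T(j0.35)| = 50.9 / (0.495 × 0.35) = 293.81
20 log₁₀(293.81) = 49.36 dB
∠(j0.35 + 0.35) = arctan(0.35/0.35) = 45.00°
∠(j0.35) = 90.00°
∠T(j0.35) = − (45.00° + 90.00°) = -135.00°

|T| = 49.4 dB, ∠T = -135.0°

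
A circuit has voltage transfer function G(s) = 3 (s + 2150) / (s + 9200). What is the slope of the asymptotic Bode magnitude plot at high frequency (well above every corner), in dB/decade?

0 dB/decade

With 1 zero and 1 pole, the high-frequency asymptotic slope is 20 × (1 − 1) = 0 dB/decade.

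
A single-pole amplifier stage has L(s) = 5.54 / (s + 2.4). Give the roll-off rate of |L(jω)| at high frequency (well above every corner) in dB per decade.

-20 dB/decade

With 0 zeros and 1 pole, the high-frequency asymptotic slope is 20 × (0 − 1) = -20 dB/decade.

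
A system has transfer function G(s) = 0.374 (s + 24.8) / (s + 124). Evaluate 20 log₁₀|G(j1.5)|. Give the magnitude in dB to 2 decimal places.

|j1.5 + 24.8| = √(1.5² + 24.8²) = 24.85
|j1.5 + 124| = √(1.5² + 124²) = 124
|G(j1.5)| = 0.374 × 24.85 / 124 = 0.074931
20 log₁₀(0.074931) = -22.507 dB

-22.51 dB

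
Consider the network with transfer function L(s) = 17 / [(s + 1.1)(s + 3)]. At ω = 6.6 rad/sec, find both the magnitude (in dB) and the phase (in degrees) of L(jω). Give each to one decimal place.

|L| = -9.1 dB, ∠L = -146.1°

|j6.6 + 1.1| = √(6.6² + 1.1²) = 6.691
|j6.6 + 3| = √(6.6² + 3²) = 7.25
|L(j6.6)| = 17 / (6.691 × 7.25) = 0.35045
20 log₁₀(0.35045) = -9.11 dB
∠(j6.6 + 1.1) = arctan(6.6/1.1) = 80.54°
∠(j6.6 + 3) = arctan(6.6/3) = 65.56°
∠L(j6.6) = − (80.54° + 65.56°) = -146.09°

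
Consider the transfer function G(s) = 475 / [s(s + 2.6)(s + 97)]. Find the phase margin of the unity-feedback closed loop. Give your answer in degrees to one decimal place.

57.4 deg

Gain crossover: |G(jω)| = 1 at ω ≈ 1.6 rad/sec.
∠G(j1.6) = −90° − arctan(1.6/2.6) − arctan(1.6/97) ≈ -122.60°
PM = 180° + (-122.60°) = 57.40°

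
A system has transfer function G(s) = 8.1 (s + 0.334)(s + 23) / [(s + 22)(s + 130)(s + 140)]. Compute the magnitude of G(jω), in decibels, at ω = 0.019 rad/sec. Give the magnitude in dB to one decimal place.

|j0.019 + 0.334| = √(0.019² + 0.334²) = 0.3345
|j0.019 + 23| = √(0.019² + 23²) = 23
|j0.019 + 22| = √(0.019² + 22²) = 22
|j0.019 + 130| = √(0.019² + 130²) = 130
|j0.019 + 140| = √(0.019² + 140²) = 140
|G(j0.019)| = 8.1 × 0.3345 × 23 / (22 × 130 × 140) = 0.00015566
20 log₁₀(0.00015566) = -76.16 dB

-76.2 dB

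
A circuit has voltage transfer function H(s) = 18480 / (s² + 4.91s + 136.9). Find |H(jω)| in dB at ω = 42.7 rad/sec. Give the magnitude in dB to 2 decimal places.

|(j42.7)² + 4.91(j42.7) + 136.9| = |-1686.4 + j209.66| = 1699
|H(j42.7)| = 18480 / 1699 = 10.875
20 log₁₀(10.875) = 20.728 dB

20.73 dB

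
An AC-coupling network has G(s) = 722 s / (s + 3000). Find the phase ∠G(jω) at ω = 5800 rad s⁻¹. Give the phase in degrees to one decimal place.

27.3°

∠(j5800) = 90.00°
∠(j5800 + 3000) = arctan(5800/3000) = 62.65°
∠G(j5800) = 90.00° − 62.65° = 27.35°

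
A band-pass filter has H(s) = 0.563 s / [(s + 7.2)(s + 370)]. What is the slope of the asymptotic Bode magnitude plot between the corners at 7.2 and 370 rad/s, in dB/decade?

In this band the factors already past their corner are: 1 differentiator zero, pole at 7.2; net slope = 0 dB/decade.

0 dB/decade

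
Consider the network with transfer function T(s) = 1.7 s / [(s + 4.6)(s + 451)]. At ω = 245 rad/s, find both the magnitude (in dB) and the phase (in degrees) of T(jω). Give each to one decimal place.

|j245| = 245
|j245 + 4.6| = √(245² + 4.6²) = 245
|j245 + 451| = √(245² + 451²) = 513.3
|T(j245)| = 1.7 × 245 / (245 × 513.3) = 0.0033116
20 log₁₀(0.0033116) = -49.60 dB
∠(j245) = 90.00°
∠(j245 + 4.6) = arctan(245/4.6) = 88.92°
∠(j245 + 451) = arctan(245/451) = 28.51°
∠T(j245) = 90.00° − (88.92° + 28.51°) = -27.44°

|T| = -49.6 dB, ∠T = -27.4 deg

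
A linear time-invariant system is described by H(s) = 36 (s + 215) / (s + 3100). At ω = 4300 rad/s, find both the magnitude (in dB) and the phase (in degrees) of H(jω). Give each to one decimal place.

|j4300 + 215| = √(4300² + 215²) = 4305
|j4300 + 3100| = √(4300² + 3100²) = 5301
|H(j4300)| = 36 × 4305 / 5301 = 29.239
20 log₁₀(29.239) = 29.32 dB
∠(j4300 + 215) = arctan(4300/215) = 87.14°
∠(j4300 + 3100) = arctan(4300/3100) = 54.21°
∠H(j4300) = 87.14° − 54.21° = 32.93°

|H| = 29.3 dB, ∠H = 32.9 deg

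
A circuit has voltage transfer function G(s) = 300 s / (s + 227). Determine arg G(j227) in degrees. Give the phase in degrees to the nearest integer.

∠(j227) = 90.00°
∠(j227 + 227) = arctan(227/227) = 45.00°
∠G(j227) = 90.00° − 45.00° = 45.00°

45°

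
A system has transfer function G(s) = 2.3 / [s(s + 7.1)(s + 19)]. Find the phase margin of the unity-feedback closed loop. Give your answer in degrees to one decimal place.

Gain crossover: |G(jω)| = 1 at ω ≈ 0.017 rad/s.
∠G(j0.017) = −90° − arctan(0.017/7.1) − arctan(0.017/19) ≈ -90.19°
PM = 180° + (-90.19°) = 89.81°

89.8°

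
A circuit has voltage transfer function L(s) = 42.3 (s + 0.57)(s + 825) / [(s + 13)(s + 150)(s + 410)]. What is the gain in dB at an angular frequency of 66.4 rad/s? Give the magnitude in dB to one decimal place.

-5.9 dB

|j66.4 + 0.57| = √(66.4² + 0.57²) = 66.4
|j66.4 + 825| = √(66.4² + 825²) = 827.7
|j66.4 + 13| = √(66.4² + 13²) = 67.66
|j66.4 + 150| = √(66.4² + 150²) = 164
|j66.4 + 410| = √(66.4² + 410²) = 415.3
|L(j66.4)| = 42.3 × 66.4 × 827.7 / (67.66 × 164 × 415.3) = 0.5043
20 log₁₀(0.5043) = -5.95 dB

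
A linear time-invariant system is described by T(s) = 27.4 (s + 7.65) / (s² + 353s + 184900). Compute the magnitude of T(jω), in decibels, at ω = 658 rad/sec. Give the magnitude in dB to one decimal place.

|j658 + 7.65| = √(658² + 7.65²) = 658
|(j658)² + 353(j658) + 184900| = |-2.4806e+05 + j2.3227e+05| = 3.398e+05
|T(j658)| = 27.4 × 658 / 3.398e+05 = 0.053057
20 log₁₀(0.053057) = -25.51 dB

-25.5 dB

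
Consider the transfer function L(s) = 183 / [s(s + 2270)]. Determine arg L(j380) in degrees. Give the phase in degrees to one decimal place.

∠(j380 + 2270) = arctan(380/2270) = 9.50°
∠(j380) = 90.00°
∠L(j380) = − (9.50° + 90.00°) = -99.50°

-99.5°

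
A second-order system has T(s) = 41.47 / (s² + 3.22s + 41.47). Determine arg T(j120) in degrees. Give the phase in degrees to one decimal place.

-178.5°

∠[(j120)² + 3.22(j120) + 41.47] = ∠[-14359 + j386.4] = 178.46°
∠T(j120) = −178.46° = -178.46°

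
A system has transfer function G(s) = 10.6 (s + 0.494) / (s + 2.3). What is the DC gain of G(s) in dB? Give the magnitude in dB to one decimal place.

G(0) = 10.6 × 0.494 / 2.3 = 2.2767
20 log₁₀(2.2767) = 7.15 dB

7.1 dB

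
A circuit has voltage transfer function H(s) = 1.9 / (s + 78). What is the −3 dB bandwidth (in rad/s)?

For a single-pole low-pass, the −3 dB point is at the pole: ω = 78 rad/s.

78 rad/s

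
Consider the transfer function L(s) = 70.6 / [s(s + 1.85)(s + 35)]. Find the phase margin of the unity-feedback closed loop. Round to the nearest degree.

Gain crossover: |L(jω)| = 1 at ω ≈ 0.966 rad/s.
∠L(j0.966) = −90° − arctan(0.966/1.85) − arctan(0.966/35) ≈ -119.16°
PM = 180° + (-119.16°) = 60.84°

61 deg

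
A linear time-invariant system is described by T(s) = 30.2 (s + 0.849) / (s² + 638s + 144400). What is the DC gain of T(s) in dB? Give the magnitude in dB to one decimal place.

T(0) = 30.2 × 0.849 / 144400 = 0.00017756
20 log₁₀(0.00017756) = -75.01 dB

-75.0 dB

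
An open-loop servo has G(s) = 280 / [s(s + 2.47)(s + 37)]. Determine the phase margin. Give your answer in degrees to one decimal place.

44.1 deg

Gain crossover: |G(jω)| = 1 at ω ≈ 2.26 rad/s.
∠G(j2.26) = −90° − arctan(2.26/2.47) − arctan(2.26/37) ≈ -135.92°
PM = 180° + (-135.92°) = 44.08°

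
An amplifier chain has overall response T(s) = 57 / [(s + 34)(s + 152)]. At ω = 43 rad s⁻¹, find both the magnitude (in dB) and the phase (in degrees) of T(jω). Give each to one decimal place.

|T| = -43.6 dB, ∠T = -67.5 deg

|j43 + 34| = √(43² + 34²) = 54.82
|j43 + 152| = √(43² + 152²) = 158
|T(j43)| = 57 / (54.82 × 158) = 0.0065825
20 log₁₀(0.0065825) = -43.63 dB
∠(j43 + 34) = arctan(43/34) = 51.67°
∠(j43 + 152) = arctan(43/152) = 15.80°
∠T(j43) = − (51.67° + 15.80°) = -67.46°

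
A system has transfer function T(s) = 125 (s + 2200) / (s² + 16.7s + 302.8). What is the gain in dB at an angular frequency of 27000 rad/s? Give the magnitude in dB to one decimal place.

|j27000 + 2200| = √(27000² + 2200²) = 2.709e+04
|(j27000)² + 16.7(j27000) + 302.8| = |-7.29e+08 + j4.509e+05| = 7.29e+08
|T(j27000)| = 125 × 2.709e+04 / 7.29e+08 = 0.004645
20 log₁₀(0.004645) = -46.66 dB

-46.7 dB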